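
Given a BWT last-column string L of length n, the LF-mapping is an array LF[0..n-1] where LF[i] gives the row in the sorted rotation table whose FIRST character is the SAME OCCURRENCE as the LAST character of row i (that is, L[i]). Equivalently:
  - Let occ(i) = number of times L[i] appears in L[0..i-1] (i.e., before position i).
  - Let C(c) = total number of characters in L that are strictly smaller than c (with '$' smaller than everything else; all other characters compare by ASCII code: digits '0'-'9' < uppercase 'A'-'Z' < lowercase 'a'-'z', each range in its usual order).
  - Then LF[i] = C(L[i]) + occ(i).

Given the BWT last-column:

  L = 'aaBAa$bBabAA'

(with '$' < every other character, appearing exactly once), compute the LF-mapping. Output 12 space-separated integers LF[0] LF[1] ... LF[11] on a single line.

Char counts: '$':1, 'A':3, 'B':2, 'a':4, 'b':2
C (first-col start): C('$')=0, C('A')=1, C('B')=4, C('a')=6, C('b')=10
L[0]='a': occ=0, LF[0]=C('a')+0=6+0=6
L[1]='a': occ=1, LF[1]=C('a')+1=6+1=7
L[2]='B': occ=0, LF[2]=C('B')+0=4+0=4
L[3]='A': occ=0, LF[3]=C('A')+0=1+0=1
L[4]='a': occ=2, LF[4]=C('a')+2=6+2=8
L[5]='$': occ=0, LF[5]=C('$')+0=0+0=0
L[6]='b': occ=0, LF[6]=C('b')+0=10+0=10
L[7]='B': occ=1, LF[7]=C('B')+1=4+1=5
L[8]='a': occ=3, LF[8]=C('a')+3=6+3=9
L[9]='b': occ=1, LF[9]=C('b')+1=10+1=11
L[10]='A': occ=1, LF[10]=C('A')+1=1+1=2
L[11]='A': occ=2, LF[11]=C('A')+2=1+2=3

Answer: 6 7 4 1 8 0 10 5 9 11 2 3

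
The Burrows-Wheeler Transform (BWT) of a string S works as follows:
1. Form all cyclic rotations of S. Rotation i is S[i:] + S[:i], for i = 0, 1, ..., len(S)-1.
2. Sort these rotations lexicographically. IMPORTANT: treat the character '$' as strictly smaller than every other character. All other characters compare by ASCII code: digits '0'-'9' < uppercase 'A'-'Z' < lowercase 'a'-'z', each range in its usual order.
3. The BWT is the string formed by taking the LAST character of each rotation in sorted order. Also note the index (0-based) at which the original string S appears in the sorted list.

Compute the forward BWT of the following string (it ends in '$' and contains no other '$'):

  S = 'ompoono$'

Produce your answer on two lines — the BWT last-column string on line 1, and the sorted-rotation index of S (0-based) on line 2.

All 8 rotations (rotation i = S[i:]+S[:i]):
  rot[0] = ompoono$
  rot[1] = mpoono$o
  rot[2] = poono$om
  rot[3] = oono$omp
  rot[4] = ono$ompo
  rot[5] = no$ompoo
  rot[6] = o$ompoon
  rot[7] = $ompoono
Sorted (with $ < everything):
  sorted[0] = $ompoono  (last char: 'o')
  sorted[1] = mpoono$o  (last char: 'o')
  sorted[2] = no$ompoo  (last char: 'o')
  sorted[3] = o$ompoon  (last char: 'n')
  sorted[4] = ompoono$  (last char: '$')
  sorted[5] = ono$ompo  (last char: 'o')
  sorted[6] = oono$omp  (last char: 'p')
  sorted[7] = poono$om  (last char: 'm')
Last column: ooon$opm
Original string S is at sorted index 4

Answer: ooon$opm
4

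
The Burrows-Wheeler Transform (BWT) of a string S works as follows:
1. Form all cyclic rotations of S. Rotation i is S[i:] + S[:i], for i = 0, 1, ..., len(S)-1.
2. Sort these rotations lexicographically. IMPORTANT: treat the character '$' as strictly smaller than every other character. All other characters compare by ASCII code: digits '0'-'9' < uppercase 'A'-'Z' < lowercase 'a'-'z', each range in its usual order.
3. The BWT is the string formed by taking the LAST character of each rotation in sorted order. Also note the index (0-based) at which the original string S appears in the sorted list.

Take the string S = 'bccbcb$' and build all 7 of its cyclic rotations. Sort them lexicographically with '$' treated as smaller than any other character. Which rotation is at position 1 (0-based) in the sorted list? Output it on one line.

Answer: b$bccbc

Derivation:
All 7 rotations (rotation i = S[i:]+S[:i]):
  rot[0] = bccbcb$
  rot[1] = ccbcb$b
  rot[2] = cbcb$bc
  rot[3] = bcb$bcc
  rot[4] = cb$bccb
  rot[5] = b$bccbc
  rot[6] = $bccbcb
Sorted (with $ < everything):
  sorted[0] = $bccbcb
  sorted[1] = b$bccbc
  sorted[2] = bcb$bcc
  sorted[3] = bccbcb$
  sorted[4] = cb$bccb
  sorted[5] = cbcb$bc
  sorted[6] = ccbcb$b
sorted[1] = b$bccbc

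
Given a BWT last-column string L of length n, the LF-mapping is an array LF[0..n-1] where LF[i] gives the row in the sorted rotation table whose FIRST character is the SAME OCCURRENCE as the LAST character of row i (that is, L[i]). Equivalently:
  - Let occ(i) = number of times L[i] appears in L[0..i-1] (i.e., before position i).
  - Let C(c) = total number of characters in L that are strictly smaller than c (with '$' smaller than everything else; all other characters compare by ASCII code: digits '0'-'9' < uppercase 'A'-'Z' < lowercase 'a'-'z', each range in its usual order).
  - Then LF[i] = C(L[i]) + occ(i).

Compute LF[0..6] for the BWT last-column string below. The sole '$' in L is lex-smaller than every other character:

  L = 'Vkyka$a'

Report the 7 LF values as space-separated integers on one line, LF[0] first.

Char counts: '$':1, 'V':1, 'a':2, 'k':2, 'y':1
C (first-col start): C('$')=0, C('V')=1, C('a')=2, C('k')=4, C('y')=6
L[0]='V': occ=0, LF[0]=C('V')+0=1+0=1
L[1]='k': occ=0, LF[1]=C('k')+0=4+0=4
L[2]='y': occ=0, LF[2]=C('y')+0=6+0=6
L[3]='k': occ=1, LF[3]=C('k')+1=4+1=5
L[4]='a': occ=0, LF[4]=C('a')+0=2+0=2
L[5]='$': occ=0, LF[5]=C('$')+0=0+0=0
L[6]='a': occ=1, LF[6]=C('a')+1=2+1=3

Answer: 1 4 6 5 2 0 3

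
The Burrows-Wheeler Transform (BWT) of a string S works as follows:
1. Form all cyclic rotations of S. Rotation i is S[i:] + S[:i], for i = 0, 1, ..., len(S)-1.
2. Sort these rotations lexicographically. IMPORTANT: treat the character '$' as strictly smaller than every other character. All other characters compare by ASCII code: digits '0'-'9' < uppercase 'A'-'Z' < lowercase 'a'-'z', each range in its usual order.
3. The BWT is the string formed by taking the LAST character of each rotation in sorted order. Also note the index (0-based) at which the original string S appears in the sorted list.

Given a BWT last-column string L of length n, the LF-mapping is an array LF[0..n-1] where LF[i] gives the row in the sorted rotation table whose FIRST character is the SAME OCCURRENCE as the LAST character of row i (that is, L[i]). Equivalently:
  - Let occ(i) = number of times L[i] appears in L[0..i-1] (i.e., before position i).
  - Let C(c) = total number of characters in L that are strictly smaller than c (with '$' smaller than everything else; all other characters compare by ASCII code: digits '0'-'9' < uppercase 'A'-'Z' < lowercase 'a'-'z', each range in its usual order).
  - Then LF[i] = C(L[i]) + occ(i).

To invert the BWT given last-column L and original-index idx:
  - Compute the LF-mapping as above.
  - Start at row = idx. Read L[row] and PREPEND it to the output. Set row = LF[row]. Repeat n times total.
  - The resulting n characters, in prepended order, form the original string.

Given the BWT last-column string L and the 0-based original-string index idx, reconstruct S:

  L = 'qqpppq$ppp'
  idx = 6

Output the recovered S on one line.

Answer: pqpqppppq$

Derivation:
LF mapping: 7 8 1 2 3 9 0 4 5 6
Walk LF starting at row 6, prepending L[row]:
  step 1: row=6, L[6]='$', prepend. Next row=LF[6]=0
  step 2: row=0, L[0]='q', prepend. Next row=LF[0]=7
  step 3: row=7, L[7]='p', prepend. Next row=LF[7]=4
  step 4: row=4, L[4]='p', prepend. Next row=LF[4]=3
  step 5: row=3, L[3]='p', prepend. Next row=LF[3]=2
  step 6: row=2, L[2]='p', prepend. Next row=LF[2]=1
  step 7: row=1, L[1]='q', prepend. Next row=LF[1]=8
  step 8: row=8, L[8]='p', prepend. Next row=LF[8]=5
  step 9: row=5, L[5]='q', prepend. Next row=LF[5]=9
  step 10: row=9, L[9]='p', prepend. Next row=LF[9]=6
Reversed output: pqpqppppq$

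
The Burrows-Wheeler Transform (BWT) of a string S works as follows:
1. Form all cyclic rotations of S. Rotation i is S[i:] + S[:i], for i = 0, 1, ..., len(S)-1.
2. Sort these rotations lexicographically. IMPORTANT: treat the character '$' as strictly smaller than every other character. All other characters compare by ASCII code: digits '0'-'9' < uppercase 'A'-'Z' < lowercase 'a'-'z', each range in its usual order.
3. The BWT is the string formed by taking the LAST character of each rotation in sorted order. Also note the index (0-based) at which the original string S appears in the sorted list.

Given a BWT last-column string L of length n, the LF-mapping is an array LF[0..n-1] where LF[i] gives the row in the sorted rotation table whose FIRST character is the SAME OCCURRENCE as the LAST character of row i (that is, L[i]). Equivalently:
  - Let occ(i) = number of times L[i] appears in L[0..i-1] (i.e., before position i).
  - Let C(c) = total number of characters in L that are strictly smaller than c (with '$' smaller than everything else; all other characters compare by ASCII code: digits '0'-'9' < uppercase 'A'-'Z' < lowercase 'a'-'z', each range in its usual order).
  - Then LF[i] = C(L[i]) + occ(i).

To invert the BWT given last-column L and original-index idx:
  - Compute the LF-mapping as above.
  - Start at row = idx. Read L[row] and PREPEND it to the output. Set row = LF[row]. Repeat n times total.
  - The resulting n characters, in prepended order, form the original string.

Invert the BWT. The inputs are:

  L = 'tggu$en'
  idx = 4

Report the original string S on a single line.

Answer: nugget$

Derivation:
LF mapping: 5 2 3 6 0 1 4
Walk LF starting at row 4, prepending L[row]:
  step 1: row=4, L[4]='$', prepend. Next row=LF[4]=0
  step 2: row=0, L[0]='t', prepend. Next row=LF[0]=5
  step 3: row=5, L[5]='e', prepend. Next row=LF[5]=1
  step 4: row=1, L[1]='g', prepend. Next row=LF[1]=2
  step 5: row=2, L[2]='g', prepend. Next row=LF[2]=3
  step 6: row=3, L[3]='u', prepend. Next row=LF[3]=6
  step 7: row=6, L[6]='n', prepend. Next row=LF[6]=4
Reversed output: nugget$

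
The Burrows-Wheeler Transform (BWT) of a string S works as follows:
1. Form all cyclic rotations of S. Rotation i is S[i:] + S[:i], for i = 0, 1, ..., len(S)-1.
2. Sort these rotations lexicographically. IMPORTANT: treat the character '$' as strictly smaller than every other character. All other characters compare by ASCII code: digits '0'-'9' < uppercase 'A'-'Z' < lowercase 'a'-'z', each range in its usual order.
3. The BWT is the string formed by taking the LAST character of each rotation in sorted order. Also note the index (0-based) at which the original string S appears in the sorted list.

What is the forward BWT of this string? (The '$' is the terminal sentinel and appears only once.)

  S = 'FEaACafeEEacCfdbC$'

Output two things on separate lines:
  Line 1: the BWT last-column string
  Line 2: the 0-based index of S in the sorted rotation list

All 18 rotations (rotation i = S[i:]+S[:i]):
  rot[0] = FEaACafeEEacCfdbC$
  rot[1] = EaACafeEEacCfdbC$F
  rot[2] = aACafeEEacCfdbC$FE
  rot[3] = ACafeEEacCfdbC$FEa
  rot[4] = CafeEEacCfdbC$FEaA
  rot[5] = afeEEacCfdbC$FEaAC
  rot[6] = feEEacCfdbC$FEaACa
  rot[7] = eEEacCfdbC$FEaACaf
  rot[8] = EEacCfdbC$FEaACafe
  rot[9] = EacCfdbC$FEaACafeE
  rot[10] = acCfdbC$FEaACafeEE
  rot[11] = cCfdbC$FEaACafeEEa
  rot[12] = CfdbC$FEaACafeEEac
  rot[13] = fdbC$FEaACafeEEacC
  rot[14] = dbC$FEaACafeEEacCf
  rot[15] = bC$FEaACafeEEacCfd
  rot[16] = C$FEaACafeEEacCfdb
  rot[17] = $FEaACafeEEacCfdbC
Sorted (with $ < everything):
  sorted[0] = $FEaACafeEEacCfdbC  (last char: 'C')
  sorted[1] = ACafeEEacCfdbC$FEa  (last char: 'a')
  sorted[2] = C$FEaACafeEEacCfdb  (last char: 'b')
  sorted[3] = CafeEEacCfdbC$FEaA  (last char: 'A')
  sorted[4] = CfdbC$FEaACafeEEac  (last char: 'c')
  sorted[5] = EEacCfdbC$FEaACafe  (last char: 'e')
  sorted[6] = EaACafeEEacCfdbC$F  (last char: 'F')
  sorted[7] = EacCfdbC$FEaACafeE  (last char: 'E')
  sorted[8] = FEaACafeEEacCfdbC$  (last char: '$')
  sorted[9] = aACafeEEacCfdbC$FE  (last char: 'E')
  sorted[10] = acCfdbC$FEaACafeEE  (last char: 'E')
  sorted[11] = afeEEacCfdbC$FEaAC  (last char: 'C')
  sorted[12] = bC$FEaACafeEEacCfd  (last char: 'd')
  sorted[13] = cCfdbC$FEaACafeEEa  (last char: 'a')
  sorted[14] = dbC$FEaACafeEEacCf  (last char: 'f')
  sorted[15] = eEEacCfdbC$FEaACaf  (last char: 'f')
  sorted[16] = fdbC$FEaACafeEEacC  (last char: 'C')
  sorted[17] = feEEacCfdbC$FEaACa  (last char: 'a')
Last column: CabAceFE$EECdaffCa
Original string S is at sorted index 8

Answer: CabAceFE$EECdaffCa
8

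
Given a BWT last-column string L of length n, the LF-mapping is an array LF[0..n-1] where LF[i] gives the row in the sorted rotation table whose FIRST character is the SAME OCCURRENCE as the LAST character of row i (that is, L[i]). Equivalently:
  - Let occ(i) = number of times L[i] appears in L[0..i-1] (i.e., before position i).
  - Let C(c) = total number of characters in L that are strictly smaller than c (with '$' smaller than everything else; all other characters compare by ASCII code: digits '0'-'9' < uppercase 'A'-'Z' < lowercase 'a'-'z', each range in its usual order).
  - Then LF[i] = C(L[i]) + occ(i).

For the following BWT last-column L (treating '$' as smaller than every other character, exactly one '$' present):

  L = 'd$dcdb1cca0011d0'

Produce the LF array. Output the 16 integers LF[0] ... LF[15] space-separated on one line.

Answer: 12 0 13 9 14 8 4 10 11 7 1 2 5 6 15 3

Derivation:
Char counts: '$':1, '0':3, '1':3, 'a':1, 'b':1, 'c':3, 'd':4
C (first-col start): C('$')=0, C('0')=1, C('1')=4, C('a')=7, C('b')=8, C('c')=9, C('d')=12
L[0]='d': occ=0, LF[0]=C('d')+0=12+0=12
L[1]='$': occ=0, LF[1]=C('$')+0=0+0=0
L[2]='d': occ=1, LF[2]=C('d')+1=12+1=13
L[3]='c': occ=0, LF[3]=C('c')+0=9+0=9
L[4]='d': occ=2, LF[4]=C('d')+2=12+2=14
L[5]='b': occ=0, LF[5]=C('b')+0=8+0=8
L[6]='1': occ=0, LF[6]=C('1')+0=4+0=4
L[7]='c': occ=1, LF[7]=C('c')+1=9+1=10
L[8]='c': occ=2, LF[8]=C('c')+2=9+2=11
L[9]='a': occ=0, LF[9]=C('a')+0=7+0=7
L[10]='0': occ=0, LF[10]=C('0')+0=1+0=1
L[11]='0': occ=1, LF[11]=C('0')+1=1+1=2
L[12]='1': occ=1, LF[12]=C('1')+1=4+1=5
L[13]='1': occ=2, LF[13]=C('1')+2=4+2=6
L[14]='d': occ=3, LF[14]=C('d')+3=12+3=15
L[15]='0': occ=2, LF[15]=C('0')+2=1+2=3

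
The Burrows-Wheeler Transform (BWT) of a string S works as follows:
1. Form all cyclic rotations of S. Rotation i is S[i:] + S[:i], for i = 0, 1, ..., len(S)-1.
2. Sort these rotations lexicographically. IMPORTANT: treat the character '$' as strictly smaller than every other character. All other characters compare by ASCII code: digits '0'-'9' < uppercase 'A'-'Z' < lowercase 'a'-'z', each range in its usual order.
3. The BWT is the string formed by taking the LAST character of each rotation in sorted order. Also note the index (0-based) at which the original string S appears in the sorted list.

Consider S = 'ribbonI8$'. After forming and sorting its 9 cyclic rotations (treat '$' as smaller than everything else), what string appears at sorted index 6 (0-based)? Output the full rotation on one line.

All 9 rotations (rotation i = S[i:]+S[:i]):
  rot[0] = ribbonI8$
  rot[1] = ibbonI8$r
  rot[2] = bbonI8$ri
  rot[3] = bonI8$rib
  rot[4] = onI8$ribb
  rot[5] = nI8$ribbo
  rot[6] = I8$ribbon
  rot[7] = 8$ribbonI
  rot[8] = $ribbonI8
Sorted (with $ < everything):
  sorted[0] = $ribbonI8
  sorted[1] = 8$ribbonI
  sorted[2] = I8$ribbon
  sorted[3] = bbonI8$ri
  sorted[4] = bonI8$rib
  sorted[5] = ibbonI8$r
  sorted[6] = nI8$ribbo
  sorted[7] = onI8$ribb
  sorted[8] = ribbonI8$
sorted[6] = nI8$ribbo

Answer: nI8$ribbo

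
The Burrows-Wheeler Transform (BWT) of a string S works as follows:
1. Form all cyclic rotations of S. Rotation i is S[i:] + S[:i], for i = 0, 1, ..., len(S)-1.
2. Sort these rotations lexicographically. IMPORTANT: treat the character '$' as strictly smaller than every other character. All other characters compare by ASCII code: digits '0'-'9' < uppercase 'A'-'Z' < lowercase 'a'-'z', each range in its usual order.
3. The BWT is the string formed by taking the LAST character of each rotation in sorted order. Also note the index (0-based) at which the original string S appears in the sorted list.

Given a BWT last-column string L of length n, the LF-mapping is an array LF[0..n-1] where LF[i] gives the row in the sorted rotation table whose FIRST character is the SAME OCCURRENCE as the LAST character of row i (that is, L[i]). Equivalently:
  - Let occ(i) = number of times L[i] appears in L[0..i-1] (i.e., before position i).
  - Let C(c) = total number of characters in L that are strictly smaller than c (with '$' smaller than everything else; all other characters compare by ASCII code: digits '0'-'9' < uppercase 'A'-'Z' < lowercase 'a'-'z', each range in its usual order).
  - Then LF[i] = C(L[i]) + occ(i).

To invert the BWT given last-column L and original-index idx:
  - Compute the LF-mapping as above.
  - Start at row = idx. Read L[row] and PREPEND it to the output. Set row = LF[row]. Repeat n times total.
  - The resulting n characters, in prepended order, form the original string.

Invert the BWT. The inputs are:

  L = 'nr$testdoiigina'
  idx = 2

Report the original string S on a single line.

LF mapping: 8 11 0 13 3 12 14 2 10 5 6 4 7 9 1
Walk LF starting at row 2, prepending L[row]:
  step 1: row=2, L[2]='$', prepend. Next row=LF[2]=0
  step 2: row=0, L[0]='n', prepend. Next row=LF[0]=8
  step 3: row=8, L[8]='o', prepend. Next row=LF[8]=10
  step 4: row=10, L[10]='i', prepend. Next row=LF[10]=6
  step 5: row=6, L[6]='t', prepend. Next row=LF[6]=14
  step 6: row=14, L[14]='a', prepend. Next row=LF[14]=1
  step 7: row=1, L[1]='r', prepend. Next row=LF[1]=11
  step 8: row=11, L[11]='g', prepend. Next row=LF[11]=4
  step 9: row=4, L[4]='e', prepend. Next row=LF[4]=3
  step 10: row=3, L[3]='t', prepend. Next row=LF[3]=13
  step 11: row=13, L[13]='n', prepend. Next row=LF[13]=9
  step 12: row=9, L[9]='i', prepend. Next row=LF[9]=5
  step 13: row=5, L[5]='s', prepend. Next row=LF[5]=12
  step 14: row=12, L[12]='i', prepend. Next row=LF[12]=7
  step 15: row=7, L[7]='d', prepend. Next row=LF[7]=2
Reversed output: disintegration$

Answer: disintegration$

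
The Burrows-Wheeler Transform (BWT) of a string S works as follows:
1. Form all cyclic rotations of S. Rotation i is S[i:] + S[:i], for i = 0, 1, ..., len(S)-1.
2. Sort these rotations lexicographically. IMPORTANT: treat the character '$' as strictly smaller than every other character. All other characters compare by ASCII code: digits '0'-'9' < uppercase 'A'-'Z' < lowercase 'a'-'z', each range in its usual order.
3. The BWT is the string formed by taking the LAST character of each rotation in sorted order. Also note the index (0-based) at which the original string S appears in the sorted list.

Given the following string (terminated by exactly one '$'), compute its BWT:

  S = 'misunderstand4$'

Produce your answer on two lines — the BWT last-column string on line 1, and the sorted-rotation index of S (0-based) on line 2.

All 15 rotations (rotation i = S[i:]+S[:i]):
  rot[0] = misunderstand4$
  rot[1] = isunderstand4$m
  rot[2] = sunderstand4$mi
  rot[3] = understand4$mis
  rot[4] = nderstand4$misu
  rot[5] = derstand4$misun
  rot[6] = erstand4$misund
  rot[7] = rstand4$misunde
  rot[8] = stand4$misunder
  rot[9] = tand4$misunders
  rot[10] = and4$misunderst
  rot[11] = nd4$misundersta
  rot[12] = d4$misunderstan
  rot[13] = 4$misunderstand
  rot[14] = $misunderstand4
Sorted (with $ < everything):
  sorted[0] = $misunderstand4  (last char: '4')
  sorted[1] = 4$misunderstand  (last char: 'd')
  sorted[2] = and4$misunderst  (last char: 't')
  sorted[3] = d4$misunderstan  (last char: 'n')
  sorted[4] = derstand4$misun  (last char: 'n')
  sorted[5] = erstand4$misund  (last char: 'd')
  sorted[6] = isunderstand4$m  (last char: 'm')
  sorted[7] = misunderstand4$  (last char: '$')
  sorted[8] = nd4$misundersta  (last char: 'a')
  sorted[9] = nderstand4$misu  (last char: 'u')
  sorted[10] = rstand4$misunde  (last char: 'e')
  sorted[11] = stand4$misunder  (last char: 'r')
  sorted[12] = sunderstand4$mi  (last char: 'i')
  sorted[13] = tand4$misunders  (last char: 's')
  sorted[14] = understand4$mis  (last char: 's')
Last column: 4dtnndm$aueriss
Original string S is at sorted index 7

Answer: 4dtnndm$aueriss
7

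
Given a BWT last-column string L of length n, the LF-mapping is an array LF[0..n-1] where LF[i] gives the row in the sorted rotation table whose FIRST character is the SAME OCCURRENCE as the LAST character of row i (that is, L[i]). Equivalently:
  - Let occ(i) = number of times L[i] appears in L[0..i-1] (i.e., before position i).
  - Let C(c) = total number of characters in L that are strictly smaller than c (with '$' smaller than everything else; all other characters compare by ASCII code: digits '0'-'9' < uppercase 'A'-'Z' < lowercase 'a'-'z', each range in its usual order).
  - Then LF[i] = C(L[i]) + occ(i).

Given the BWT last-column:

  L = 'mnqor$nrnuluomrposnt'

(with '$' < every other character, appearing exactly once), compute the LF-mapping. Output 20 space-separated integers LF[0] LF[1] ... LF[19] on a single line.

Char counts: '$':1, 'l':1, 'm':2, 'n':4, 'o':3, 'p':1, 'q':1, 'r':3, 's':1, 't':1, 'u':2
C (first-col start): C('$')=0, C('l')=1, C('m')=2, C('n')=4, C('o')=8, C('p')=11, C('q')=12, C('r')=13, C('s')=16, C('t')=17, C('u')=18
L[0]='m': occ=0, LF[0]=C('m')+0=2+0=2
L[1]='n': occ=0, LF[1]=C('n')+0=4+0=4
L[2]='q': occ=0, LF[2]=C('q')+0=12+0=12
L[3]='o': occ=0, LF[3]=C('o')+0=8+0=8
L[4]='r': occ=0, LF[4]=C('r')+0=13+0=13
L[5]='$': occ=0, LF[5]=C('$')+0=0+0=0
L[6]='n': occ=1, LF[6]=C('n')+1=4+1=5
L[7]='r': occ=1, LF[7]=C('r')+1=13+1=14
L[8]='n': occ=2, LF[8]=C('n')+2=4+2=6
L[9]='u': occ=0, LF[9]=C('u')+0=18+0=18
L[10]='l': occ=0, LF[10]=C('l')+0=1+0=1
L[11]='u': occ=1, LF[11]=C('u')+1=18+1=19
L[12]='o': occ=1, LF[12]=C('o')+1=8+1=9
L[13]='m': occ=1, LF[13]=C('m')+1=2+1=3
L[14]='r': occ=2, LF[14]=C('r')+2=13+2=15
L[15]='p': occ=0, LF[15]=C('p')+0=11+0=11
L[16]='o': occ=2, LF[16]=C('o')+2=8+2=10
L[17]='s': occ=0, LF[17]=C('s')+0=16+0=16
L[18]='n': occ=3, LF[18]=C('n')+3=4+3=7
L[19]='t': occ=0, LF[19]=C('t')+0=17+0=17

Answer: 2 4 12 8 13 0 5 14 6 18 1 19 9 3 15 11 10 16 7 17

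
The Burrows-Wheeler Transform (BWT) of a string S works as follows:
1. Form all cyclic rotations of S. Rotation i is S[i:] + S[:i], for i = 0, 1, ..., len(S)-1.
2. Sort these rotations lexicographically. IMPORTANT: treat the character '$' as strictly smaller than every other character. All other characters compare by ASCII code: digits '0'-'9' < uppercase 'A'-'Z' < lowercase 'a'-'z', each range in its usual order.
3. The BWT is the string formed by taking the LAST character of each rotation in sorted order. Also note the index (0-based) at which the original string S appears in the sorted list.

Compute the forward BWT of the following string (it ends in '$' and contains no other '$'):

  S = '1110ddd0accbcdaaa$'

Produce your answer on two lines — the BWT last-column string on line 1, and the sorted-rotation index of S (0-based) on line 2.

All 18 rotations (rotation i = S[i:]+S[:i]):
  rot[0] = 1110ddd0accbcdaaa$
  rot[1] = 110ddd0accbcdaaa$1
  rot[2] = 10ddd0accbcdaaa$11
  rot[3] = 0ddd0accbcdaaa$111
  rot[4] = ddd0accbcdaaa$1110
  rot[5] = dd0accbcdaaa$1110d
  rot[6] = d0accbcdaaa$1110dd
  rot[7] = 0accbcdaaa$1110ddd
  rot[8] = accbcdaaa$1110ddd0
  rot[9] = ccbcdaaa$1110ddd0a
  rot[10] = cbcdaaa$1110ddd0ac
  rot[11] = bcdaaa$1110ddd0acc
  rot[12] = cdaaa$1110ddd0accb
  rot[13] = daaa$1110ddd0accbc
  rot[14] = aaa$1110ddd0accbcd
  rot[15] = aa$1110ddd0accbcda
  rot[16] = a$1110ddd0accbcdaa
  rot[17] = $1110ddd0accbcdaaa
Sorted (with $ < everything):
  sorted[0] = $1110ddd0accbcdaaa  (last char: 'a')
  sorted[1] = 0accbcdaaa$1110ddd  (last char: 'd')
  sorted[2] = 0ddd0accbcdaaa$111  (last char: '1')
  sorted[3] = 10ddd0accbcdaaa$11  (last char: '1')
  sorted[4] = 110ddd0accbcdaaa$1  (last char: '1')
  sorted[5] = 1110ddd0accbcdaaa$  (last char: '$')
  sorted[6] = a$1110ddd0accbcdaa  (last char: 'a')
  sorted[7] = aa$1110ddd0accbcda  (last char: 'a')
  sorted[8] = aaa$1110ddd0accbcd  (last char: 'd')
  sorted[9] = accbcdaaa$1110ddd0  (last char: '0')
  sorted[10] = bcdaaa$1110ddd0acc  (last char: 'c')
  sorted[11] = cbcdaaa$1110ddd0ac  (last char: 'c')
  sorted[12] = ccbcdaaa$1110ddd0a  (last char: 'a')
  sorted[13] = cdaaa$1110ddd0accb  (last char: 'b')
  sorted[14] = d0accbcdaaa$1110dd  (last char: 'd')
  sorted[15] = daaa$1110ddd0accbc  (last char: 'c')
  sorted[16] = dd0accbcdaaa$1110d  (last char: 'd')
  sorted[17] = ddd0accbcdaaa$1110  (last char: '0')
Last column: ad111$aad0ccabdcd0
Original string S is at sorted index 5

Answer: ad111$aad0ccabdcd0
5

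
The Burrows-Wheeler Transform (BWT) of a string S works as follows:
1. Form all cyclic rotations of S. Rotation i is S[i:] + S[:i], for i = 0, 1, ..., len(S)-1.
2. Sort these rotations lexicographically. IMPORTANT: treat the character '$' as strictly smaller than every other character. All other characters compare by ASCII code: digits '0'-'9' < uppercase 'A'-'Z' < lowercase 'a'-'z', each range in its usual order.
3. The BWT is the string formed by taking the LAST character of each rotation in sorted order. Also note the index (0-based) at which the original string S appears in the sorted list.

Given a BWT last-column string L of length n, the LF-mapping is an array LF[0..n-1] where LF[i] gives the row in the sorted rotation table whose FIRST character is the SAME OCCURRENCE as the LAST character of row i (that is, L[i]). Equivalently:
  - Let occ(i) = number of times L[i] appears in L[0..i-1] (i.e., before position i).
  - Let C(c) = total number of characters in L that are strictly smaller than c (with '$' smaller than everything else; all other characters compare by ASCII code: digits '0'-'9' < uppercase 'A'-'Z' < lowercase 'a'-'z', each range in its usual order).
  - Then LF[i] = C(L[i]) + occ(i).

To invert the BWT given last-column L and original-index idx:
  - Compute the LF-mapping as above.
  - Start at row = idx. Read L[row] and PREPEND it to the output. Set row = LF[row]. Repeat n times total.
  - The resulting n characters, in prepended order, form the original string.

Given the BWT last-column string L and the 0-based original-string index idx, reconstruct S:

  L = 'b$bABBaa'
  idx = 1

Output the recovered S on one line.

LF mapping: 6 0 7 1 2 3 4 5
Walk LF starting at row 1, prepending L[row]:
  step 1: row=1, L[1]='$', prepend. Next row=LF[1]=0
  step 2: row=0, L[0]='b', prepend. Next row=LF[0]=6
  step 3: row=6, L[6]='a', prepend. Next row=LF[6]=4
  step 4: row=4, L[4]='B', prepend. Next row=LF[4]=2
  step 5: row=2, L[2]='b', prepend. Next row=LF[2]=7
  step 6: row=7, L[7]='a', prepend. Next row=LF[7]=5
  step 7: row=5, L[5]='B', prepend. Next row=LF[5]=3
  step 8: row=3, L[3]='A', prepend. Next row=LF[3]=1
Reversed output: ABabBab$

Answer: ABabBab$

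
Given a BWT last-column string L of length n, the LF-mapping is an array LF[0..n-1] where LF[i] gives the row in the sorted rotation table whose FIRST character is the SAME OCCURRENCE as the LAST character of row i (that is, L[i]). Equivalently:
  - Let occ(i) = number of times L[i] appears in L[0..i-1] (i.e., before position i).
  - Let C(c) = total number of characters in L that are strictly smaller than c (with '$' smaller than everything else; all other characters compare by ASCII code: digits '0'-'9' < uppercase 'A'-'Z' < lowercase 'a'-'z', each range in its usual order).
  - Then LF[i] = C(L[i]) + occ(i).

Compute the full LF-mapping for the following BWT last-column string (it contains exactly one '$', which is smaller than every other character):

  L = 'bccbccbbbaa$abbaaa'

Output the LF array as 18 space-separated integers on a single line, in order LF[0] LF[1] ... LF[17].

Char counts: '$':1, 'a':6, 'b':7, 'c':4
C (first-col start): C('$')=0, C('a')=1, C('b')=7, C('c')=14
L[0]='b': occ=0, LF[0]=C('b')+0=7+0=7
L[1]='c': occ=0, LF[1]=C('c')+0=14+0=14
L[2]='c': occ=1, LF[2]=C('c')+1=14+1=15
L[3]='b': occ=1, LF[3]=C('b')+1=7+1=8
L[4]='c': occ=2, LF[4]=C('c')+2=14+2=16
L[5]='c': occ=3, LF[5]=C('c')+3=14+3=17
L[6]='b': occ=2, LF[6]=C('b')+2=7+2=9
L[7]='b': occ=3, LF[7]=C('b')+3=7+3=10
L[8]='b': occ=4, LF[8]=C('b')+4=7+4=11
L[9]='a': occ=0, LF[9]=C('a')+0=1+0=1
L[10]='a': occ=1, LF[10]=C('a')+1=1+1=2
L[11]='$': occ=0, LF[11]=C('$')+0=0+0=0
L[12]='a': occ=2, LF[12]=C('a')+2=1+2=3
L[13]='b': occ=5, LF[13]=C('b')+5=7+5=12
L[14]='b': occ=6, LF[14]=C('b')+6=7+6=13
L[15]='a': occ=3, LF[15]=C('a')+3=1+3=4
L[16]='a': occ=4, LF[16]=C('a')+4=1+4=5
L[17]='a': occ=5, LF[17]=C('a')+5=1+5=6

Answer: 7 14 15 8 16 17 9 10 11 1 2 0 3 12 13 4 5 6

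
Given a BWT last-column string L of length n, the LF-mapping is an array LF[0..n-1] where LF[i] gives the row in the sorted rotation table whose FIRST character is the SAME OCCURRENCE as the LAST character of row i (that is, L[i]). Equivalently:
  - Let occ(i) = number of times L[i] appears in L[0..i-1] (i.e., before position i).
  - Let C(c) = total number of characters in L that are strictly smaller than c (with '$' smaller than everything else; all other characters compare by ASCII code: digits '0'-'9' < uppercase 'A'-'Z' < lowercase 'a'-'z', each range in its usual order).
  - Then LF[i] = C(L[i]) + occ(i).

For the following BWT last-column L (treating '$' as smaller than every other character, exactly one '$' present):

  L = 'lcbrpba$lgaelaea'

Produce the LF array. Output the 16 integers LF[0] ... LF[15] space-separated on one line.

Answer: 11 7 5 15 14 6 1 0 12 10 2 8 13 3 9 4

Derivation:
Char counts: '$':1, 'a':4, 'b':2, 'c':1, 'e':2, 'g':1, 'l':3, 'p':1, 'r':1
C (first-col start): C('$')=0, C('a')=1, C('b')=5, C('c')=7, C('e')=8, C('g')=10, C('l')=11, C('p')=14, C('r')=15
L[0]='l': occ=0, LF[0]=C('l')+0=11+0=11
L[1]='c': occ=0, LF[1]=C('c')+0=7+0=7
L[2]='b': occ=0, LF[2]=C('b')+0=5+0=5
L[3]='r': occ=0, LF[3]=C('r')+0=15+0=15
L[4]='p': occ=0, LF[4]=C('p')+0=14+0=14
L[5]='b': occ=1, LF[5]=C('b')+1=5+1=6
L[6]='a': occ=0, LF[6]=C('a')+0=1+0=1
L[7]='$': occ=0, LF[7]=C('$')+0=0+0=0
L[8]='l': occ=1, LF[8]=C('l')+1=11+1=12
L[9]='g': occ=0, LF[9]=C('g')+0=10+0=10
L[10]='a': occ=1, LF[10]=C('a')+1=1+1=2
L[11]='e': occ=0, LF[11]=C('e')+0=8+0=8
L[12]='l': occ=2, LF[12]=C('l')+2=11+2=13
L[13]='a': occ=2, LF[13]=C('a')+2=1+2=3
L[14]='e': occ=1, LF[14]=C('e')+1=8+1=9
L[15]='a': occ=3, LF[15]=C('a')+3=1+3=4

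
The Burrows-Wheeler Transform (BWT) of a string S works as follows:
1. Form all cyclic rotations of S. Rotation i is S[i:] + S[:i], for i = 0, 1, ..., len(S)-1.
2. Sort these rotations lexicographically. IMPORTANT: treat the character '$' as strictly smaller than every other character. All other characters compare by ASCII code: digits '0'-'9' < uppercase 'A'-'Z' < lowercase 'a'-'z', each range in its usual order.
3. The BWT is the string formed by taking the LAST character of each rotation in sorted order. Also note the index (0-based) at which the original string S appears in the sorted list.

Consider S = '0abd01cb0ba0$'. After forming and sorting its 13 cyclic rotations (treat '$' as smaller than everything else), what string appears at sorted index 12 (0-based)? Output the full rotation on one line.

Answer: d01cb0ba0$0ab

Derivation:
All 13 rotations (rotation i = S[i:]+S[:i]):
  rot[0] = 0abd01cb0ba0$
  rot[1] = abd01cb0ba0$0
  rot[2] = bd01cb0ba0$0a
  rot[3] = d01cb0ba0$0ab
  rot[4] = 01cb0ba0$0abd
  rot[5] = 1cb0ba0$0abd0
  rot[6] = cb0ba0$0abd01
  rot[7] = b0ba0$0abd01c
  rot[8] = 0ba0$0abd01cb
  rot[9] = ba0$0abd01cb0
  rot[10] = a0$0abd01cb0b
  rot[11] = 0$0abd01cb0ba
  rot[12] = $0abd01cb0ba0
Sorted (with $ < everything):
  sorted[0] = $0abd01cb0ba0
  sorted[1] = 0$0abd01cb0ba
  sorted[2] = 01cb0ba0$0abd
  sorted[3] = 0abd01cb0ba0$
  sorted[4] = 0ba0$0abd01cb
  sorted[5] = 1cb0ba0$0abd0
  sorted[6] = a0$0abd01cb0b
  sorted[7] = abd01cb0ba0$0
  sorted[8] = b0ba0$0abd01c
  sorted[9] = ba0$0abd01cb0
  sorted[10] = bd01cb0ba0$0a
  sorted[11] = cb0ba0$0abd01
  sorted[12] = d01cb0ba0$0ab
sorted[12] = d01cb0ba0$0ab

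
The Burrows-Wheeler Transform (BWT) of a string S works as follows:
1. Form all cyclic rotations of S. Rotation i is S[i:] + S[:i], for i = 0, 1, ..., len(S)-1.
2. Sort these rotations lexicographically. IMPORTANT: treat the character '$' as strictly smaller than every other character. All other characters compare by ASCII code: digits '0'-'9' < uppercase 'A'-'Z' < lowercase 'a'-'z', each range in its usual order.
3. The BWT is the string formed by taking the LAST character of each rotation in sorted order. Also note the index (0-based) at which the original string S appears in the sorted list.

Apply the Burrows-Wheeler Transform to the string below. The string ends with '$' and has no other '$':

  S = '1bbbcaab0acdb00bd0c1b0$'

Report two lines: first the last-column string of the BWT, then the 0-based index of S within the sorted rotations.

Answer: 0bbb0dc$ca01da1bb00babc
7

Derivation:
All 23 rotations (rotation i = S[i:]+S[:i]):
  rot[0] = 1bbbcaab0acdb00bd0c1b0$
  rot[1] = bbbcaab0acdb00bd0c1b0$1
  rot[2] = bbcaab0acdb00bd0c1b0$1b
  rot[3] = bcaab0acdb00bd0c1b0$1bb
  rot[4] = caab0acdb00bd0c1b0$1bbb
  rot[5] = aab0acdb00bd0c1b0$1bbbc
  rot[6] = ab0acdb00bd0c1b0$1bbbca
  rot[7] = b0acdb00bd0c1b0$1bbbcaa
  rot[8] = 0acdb00bd0c1b0$1bbbcaab
  rot[9] = acdb00bd0c1b0$1bbbcaab0
  rot[10] = cdb00bd0c1b0$1bbbcaab0a
  rot[11] = db00bd0c1b0$1bbbcaab0ac
  rot[12] = b00bd0c1b0$1bbbcaab0acd
  rot[13] = 00bd0c1b0$1bbbcaab0acdb
  rot[14] = 0bd0c1b0$1bbbcaab0acdb0
  rot[15] = bd0c1b0$1bbbcaab0acdb00
  rot[16] = d0c1b0$1bbbcaab0acdb00b
  rot[17] = 0c1b0$1bbbcaab0acdb00bd
  rot[18] = c1b0$1bbbcaab0acdb00bd0
  rot[19] = 1b0$1bbbcaab0acdb00bd0c
  rot[20] = b0$1bbbcaab0acdb00bd0c1
  rot[21] = 0$1bbbcaab0acdb00bd0c1b
  rot[22] = $1bbbcaab0acdb00bd0c1b0
Sorted (with $ < everything):
  sorted[0] = $1bbbcaab0acdb00bd0c1b0  (last char: '0')
  sorted[1] = 0$1bbbcaab0acdb00bd0c1b  (last char: 'b')
  sorted[2] = 00bd0c1b0$1bbbcaab0acdb  (last char: 'b')
  sorted[3] = 0acdb00bd0c1b0$1bbbcaab  (last char: 'b')
  sorted[4] = 0bd0c1b0$1bbbcaab0acdb0  (last char: '0')
  sorted[5] = 0c1b0$1bbbcaab0acdb00bd  (last char: 'd')
  sorted[6] = 1b0$1bbbcaab0acdb00bd0c  (last char: 'c')
  sorted[7] = 1bbbcaab0acdb00bd0c1b0$  (last char: '$')
  sorted[8] = aab0acdb00bd0c1b0$1bbbc  (last char: 'c')
  sorted[9] = ab0acdb00bd0c1b0$1bbbca  (last char: 'a')
  sorted[10] = acdb00bd0c1b0$1bbbcaab0  (last char: '0')
  sorted[11] = b0$1bbbcaab0acdb00bd0c1  (last char: '1')
  sorted[12] = b00bd0c1b0$1bbbcaab0acd  (last char: 'd')
  sorted[13] = b0acdb00bd0c1b0$1bbbcaa  (last char: 'a')
  sorted[14] = bbbcaab0acdb00bd0c1b0$1  (last char: '1')
  sorted[15] = bbcaab0acdb00bd0c1b0$1b  (last char: 'b')
  sorted[16] = bcaab0acdb00bd0c1b0$1bb  (last char: 'b')
  sorted[17] = bd0c1b0$1bbbcaab0acdb00  (last char: '0')
  sorted[18] = c1b0$1bbbcaab0acdb00bd0  (last char: '0')
  sorted[19] = caab0acdb00bd0c1b0$1bbb  (last char: 'b')
  sorted[20] = cdb00bd0c1b0$1bbbcaab0a  (last char: 'a')
  sorted[21] = d0c1b0$1bbbcaab0acdb00b  (last char: 'b')
  sorted[22] = db00bd0c1b0$1bbbcaab0ac  (last char: 'c')
Last column: 0bbb0dc$ca01da1bb00babc
Original string S is at sorted index 7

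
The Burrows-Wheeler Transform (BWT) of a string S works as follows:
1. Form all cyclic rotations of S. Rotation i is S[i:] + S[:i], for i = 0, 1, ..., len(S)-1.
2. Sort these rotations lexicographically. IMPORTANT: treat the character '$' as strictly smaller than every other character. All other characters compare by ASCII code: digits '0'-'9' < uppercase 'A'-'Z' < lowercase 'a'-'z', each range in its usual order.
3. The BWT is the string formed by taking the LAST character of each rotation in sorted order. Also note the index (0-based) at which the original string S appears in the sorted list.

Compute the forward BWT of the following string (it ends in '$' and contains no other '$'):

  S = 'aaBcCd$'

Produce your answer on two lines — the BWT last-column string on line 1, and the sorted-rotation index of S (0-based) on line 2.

Answer: daca$BC
4

Derivation:
All 7 rotations (rotation i = S[i:]+S[:i]):
  rot[0] = aaBcCd$
  rot[1] = aBcCd$a
  rot[2] = BcCd$aa
  rot[3] = cCd$aaB
  rot[4] = Cd$aaBc
  rot[5] = d$aaBcC
  rot[6] = $aaBcCd
Sorted (with $ < everything):
  sorted[0] = $aaBcCd  (last char: 'd')
  sorted[1] = BcCd$aa  (last char: 'a')
  sorted[2] = Cd$aaBc  (last char: 'c')
  sorted[3] = aBcCd$a  (last char: 'a')
  sorted[4] = aaBcCd$  (last char: '$')
  sorted[5] = cCd$aaB  (last char: 'B')
  sorted[6] = d$aaBcC  (last char: 'C')
Last column: daca$BC
Original string S is at sorted index 4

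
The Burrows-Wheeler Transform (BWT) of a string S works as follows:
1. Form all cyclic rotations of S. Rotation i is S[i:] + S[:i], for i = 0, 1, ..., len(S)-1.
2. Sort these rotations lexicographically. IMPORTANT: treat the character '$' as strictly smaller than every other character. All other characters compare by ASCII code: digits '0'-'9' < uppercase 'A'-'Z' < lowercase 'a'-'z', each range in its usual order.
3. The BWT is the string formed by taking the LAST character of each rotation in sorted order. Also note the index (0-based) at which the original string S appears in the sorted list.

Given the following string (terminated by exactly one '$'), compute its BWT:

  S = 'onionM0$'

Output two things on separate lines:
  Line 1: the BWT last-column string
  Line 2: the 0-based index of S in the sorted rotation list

All 8 rotations (rotation i = S[i:]+S[:i]):
  rot[0] = onionM0$
  rot[1] = nionM0$o
  rot[2] = ionM0$on
  rot[3] = onM0$oni
  rot[4] = nM0$onio
  rot[5] = M0$onion
  rot[6] = 0$onionM
  rot[7] = $onionM0
Sorted (with $ < everything):
  sorted[0] = $onionM0  (last char: '0')
  sorted[1] = 0$onionM  (last char: 'M')
  sorted[2] = M0$onion  (last char: 'n')
  sorted[3] = ionM0$on  (last char: 'n')
  sorted[4] = nM0$onio  (last char: 'o')
  sorted[5] = nionM0$o  (last char: 'o')
  sorted[6] = onM0$oni  (last char: 'i')
  sorted[7] = onionM0$  (last char: '$')
Last column: 0Mnnooi$
Original string S is at sorted index 7

Answer: 0Mnnooi$
7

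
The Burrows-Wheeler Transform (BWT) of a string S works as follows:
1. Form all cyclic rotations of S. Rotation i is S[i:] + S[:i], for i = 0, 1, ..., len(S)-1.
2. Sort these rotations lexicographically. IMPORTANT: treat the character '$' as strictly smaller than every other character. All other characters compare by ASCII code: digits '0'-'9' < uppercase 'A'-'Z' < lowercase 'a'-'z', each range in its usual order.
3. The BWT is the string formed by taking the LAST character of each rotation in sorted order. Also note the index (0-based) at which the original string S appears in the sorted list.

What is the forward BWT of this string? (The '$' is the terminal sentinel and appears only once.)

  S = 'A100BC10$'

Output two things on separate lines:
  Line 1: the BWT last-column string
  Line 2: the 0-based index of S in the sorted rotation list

Answer: 0110CA$0B
6

Derivation:
All 9 rotations (rotation i = S[i:]+S[:i]):
  rot[0] = A100BC10$
  rot[1] = 100BC10$A
  rot[2] = 00BC10$A1
  rot[3] = 0BC10$A10
  rot[4] = BC10$A100
  rot[5] = C10$A100B
  rot[6] = 10$A100BC
  rot[7] = 0$A100BC1
  rot[8] = $A100BC10
Sorted (with $ < everything):
  sorted[0] = $A100BC10  (last char: '0')
  sorted[1] = 0$A100BC1  (last char: '1')
  sorted[2] = 00BC10$A1  (last char: '1')
  sorted[3] = 0BC10$A10  (last char: '0')
  sorted[4] = 10$A100BC  (last char: 'C')
  sorted[5] = 100BC10$A  (last char: 'A')
  sorted[6] = A100BC10$  (last char: '$')
  sorted[7] = BC10$A100  (last char: '0')
  sorted[8] = C10$A100B  (last char: 'B')
Last column: 0110CA$0B
Original string S is at sorted index 6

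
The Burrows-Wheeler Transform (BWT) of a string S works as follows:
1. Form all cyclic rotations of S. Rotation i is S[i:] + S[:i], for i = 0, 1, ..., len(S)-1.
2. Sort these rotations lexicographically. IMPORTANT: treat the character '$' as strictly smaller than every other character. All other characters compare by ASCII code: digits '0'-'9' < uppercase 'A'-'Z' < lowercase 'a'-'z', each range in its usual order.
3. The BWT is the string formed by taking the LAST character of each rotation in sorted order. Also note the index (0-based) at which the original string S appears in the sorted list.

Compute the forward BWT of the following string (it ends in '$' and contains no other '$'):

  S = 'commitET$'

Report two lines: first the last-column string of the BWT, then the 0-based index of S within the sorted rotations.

Answer: TtE$mmoci
3

Derivation:
All 9 rotations (rotation i = S[i:]+S[:i]):
  rot[0] = commitET$
  rot[1] = ommitET$c
  rot[2] = mmitET$co
  rot[3] = mitET$com
  rot[4] = itET$comm
  rot[5] = tET$commi
  rot[6] = ET$commit
  rot[7] = T$commitE
  rot[8] = $commitET
Sorted (with $ < everything):
  sorted[0] = $commitET  (last char: 'T')
  sorted[1] = ET$commit  (last char: 't')
  sorted[2] = T$commitE  (last char: 'E')
  sorted[3] = commitET$  (last char: '$')
  sorted[4] = itET$comm  (last char: 'm')
  sorted[5] = mitET$com  (last char: 'm')
  sorted[6] = mmitET$co  (last char: 'o')
  sorted[7] = ommitET$c  (last char: 'c')
  sorted[8] = tET$commi  (last char: 'i')
Last column: TtE$mmoci
Original string S is at sorted index 3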